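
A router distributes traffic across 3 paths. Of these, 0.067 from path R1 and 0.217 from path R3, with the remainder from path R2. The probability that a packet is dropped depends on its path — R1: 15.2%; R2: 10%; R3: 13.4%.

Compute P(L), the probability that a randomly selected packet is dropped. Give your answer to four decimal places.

P(R2) = 1 − (0.067 + 0.217) = 0.716.
P(L) = P(L|R1)·P(R1) + P(L|R2)·P(R2) + P(L|R3)·P(R3)
      = 0.152·0.067 + 0.1·0.716 + 0.134·0.217
      = 0.010184 + 0.0716 + 0.029078 = 0.110862

P(L) ≈ 0.1109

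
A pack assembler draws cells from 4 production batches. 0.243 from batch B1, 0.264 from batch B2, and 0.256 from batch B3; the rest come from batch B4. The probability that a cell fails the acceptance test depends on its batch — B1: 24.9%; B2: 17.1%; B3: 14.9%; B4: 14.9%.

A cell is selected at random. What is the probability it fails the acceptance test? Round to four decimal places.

0.1791

P(B4) = 1 − (0.243 + 0.264 + 0.256) = 0.237.
P(F) = P(F|B1)·P(B1) + P(F|B2)·P(B2) + P(F|B3)·P(B3) + P(F|B4)·P(B4)
      = 0.249·0.243 + 0.171·0.264 + 0.149·0.256 + 0.149·0.237
      = 0.060507 + 0.045144 + 0.038144 + 0.035313 = 0.179108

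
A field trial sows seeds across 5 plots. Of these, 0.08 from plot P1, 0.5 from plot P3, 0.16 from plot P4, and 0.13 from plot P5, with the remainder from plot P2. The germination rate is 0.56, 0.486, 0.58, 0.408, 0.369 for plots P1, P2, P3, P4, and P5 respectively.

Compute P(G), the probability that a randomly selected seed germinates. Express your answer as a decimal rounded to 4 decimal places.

P(P2) = 1 − (0.08 + 0.5 + 0.16 + 0.13) = 0.13.
By the law of total probability,
P(G) = P(G|P1)·P(P1) + P(G|P2)·P(P2) + P(G|P3)·P(P3) + P(G|P4)·P(P4) + P(G|P5)·P(P5)
      = 0.56·0.08 + 0.486·0.13 + 0.58·0.5 + 0.408·0.16 + 0.369·0.13
      = 0.0448 + 0.06318 + 0.29 + 0.06528 + 0.04797 = 0.51123

P(G) ≈ 0.5112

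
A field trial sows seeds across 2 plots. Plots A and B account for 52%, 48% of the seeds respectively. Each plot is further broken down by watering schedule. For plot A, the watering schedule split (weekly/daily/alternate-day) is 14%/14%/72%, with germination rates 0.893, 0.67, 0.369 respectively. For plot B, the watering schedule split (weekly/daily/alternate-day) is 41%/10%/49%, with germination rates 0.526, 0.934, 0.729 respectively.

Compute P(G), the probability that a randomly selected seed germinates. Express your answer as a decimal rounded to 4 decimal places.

0.5717

P(G|A) = 0.14·0.893 + 0.14·0.67 + 0.72·0.369 = 0.12502 + 0.0938 + 0.26568 = 0.4845
P(G|B) = 0.41·0.526 + 0.1·0.934 + 0.49·0.729 = 0.21566 + 0.0934 + 0.35721 = 0.66627
Then overall,
P(G) = 0.52·0.4845 + 0.48·0.66627
      = 0.25194 + 0.3198096 = 0.5717496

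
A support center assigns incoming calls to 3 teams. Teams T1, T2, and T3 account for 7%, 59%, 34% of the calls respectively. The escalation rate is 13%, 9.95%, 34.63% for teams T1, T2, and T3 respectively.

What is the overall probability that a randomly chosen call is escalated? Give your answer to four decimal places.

0.1855

P(E) = P(E|T1)·P(T1) + P(E|T2)·P(T2) + P(E|T3)·P(T3)
      = 0.13·0.07 + 0.0995·0.59 + 0.3463·0.34
      = 0.0091 + 0.058705 + 0.117742 = 0.185547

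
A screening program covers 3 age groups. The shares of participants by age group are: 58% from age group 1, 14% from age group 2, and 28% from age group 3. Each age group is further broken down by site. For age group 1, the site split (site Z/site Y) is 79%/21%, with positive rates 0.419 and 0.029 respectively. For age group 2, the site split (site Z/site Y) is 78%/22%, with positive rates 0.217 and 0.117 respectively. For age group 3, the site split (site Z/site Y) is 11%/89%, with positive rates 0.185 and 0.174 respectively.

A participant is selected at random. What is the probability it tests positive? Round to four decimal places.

P(T|1) = 0.79·0.419 + 0.21·0.029 = 0.33101 + 0.00609 = 0.3371
P(T|2) = 0.78·0.217 + 0.22·0.117 = 0.16926 + 0.02574 = 0.195
P(T|3) = 0.11·0.185 + 0.89·0.174 = 0.02035 + 0.15486 = 0.17521
Then overall,
P(T) = 0.58·0.3371 + 0.14·0.195 + 0.28·0.17521
      = 0.195518 + 0.0273 + 0.0490588 = 0.2718768

P(T) ≈ 0.2719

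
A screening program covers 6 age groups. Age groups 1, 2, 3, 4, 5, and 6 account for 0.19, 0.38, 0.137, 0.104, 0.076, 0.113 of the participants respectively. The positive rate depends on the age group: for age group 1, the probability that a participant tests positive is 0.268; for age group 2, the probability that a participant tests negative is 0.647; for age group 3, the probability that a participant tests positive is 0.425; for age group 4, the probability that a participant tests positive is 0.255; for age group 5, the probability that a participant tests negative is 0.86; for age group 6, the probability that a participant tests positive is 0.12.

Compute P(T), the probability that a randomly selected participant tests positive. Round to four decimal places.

P(T|2) = 1 − 0.647 = 0.353.
P(T|5) = 1 − 0.86 = 0.14.
Summing over the partition,
P(T) = P(T|1)·P(1) + P(T|2)·P(2) + P(T|3)·P(3) + P(T|4)·P(4) + P(T|5)·P(5) + P(T|6)·P(6)
      = 0.268·0.19 + 0.353·0.38 + 0.425·0.137 + 0.255·0.104 + 0.14·0.076 + 0.12·0.113
      = 0.05092 + 0.13414 + 0.058225 + 0.02652 + 0.01064 + 0.01356 = 0.294005

P(T) ≈ 0.2940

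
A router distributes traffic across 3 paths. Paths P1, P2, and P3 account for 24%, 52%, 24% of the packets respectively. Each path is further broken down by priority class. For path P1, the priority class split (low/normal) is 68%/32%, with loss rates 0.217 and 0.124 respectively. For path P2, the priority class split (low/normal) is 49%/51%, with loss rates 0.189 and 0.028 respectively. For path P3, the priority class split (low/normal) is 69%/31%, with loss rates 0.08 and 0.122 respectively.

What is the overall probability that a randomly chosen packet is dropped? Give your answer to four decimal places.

P(L|P1) = 0.68·0.217 + 0.32·0.124 = 0.14756 + 0.03968 = 0.18724
P(L|P2) = 0.49·0.189 + 0.51·0.028 = 0.09261 + 0.01428 = 0.10689
P(L|P3) = 0.69·0.08 + 0.31·0.122 = 0.0552 + 0.03782 = 0.09302
By total probability over the outer partition,
P(L) = 0.24·0.18724 + 0.52·0.10689 + 0.24·0.09302
      = 0.0449376 + 0.0555828 + 0.0223248 = 0.1228452

0.1228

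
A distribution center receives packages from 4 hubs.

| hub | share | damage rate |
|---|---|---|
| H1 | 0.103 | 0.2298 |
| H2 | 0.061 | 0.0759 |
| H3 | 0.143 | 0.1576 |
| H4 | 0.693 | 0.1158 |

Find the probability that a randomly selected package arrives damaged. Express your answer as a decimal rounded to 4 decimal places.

0.1311

By the law of total probability,
P(D) = P(D|H1)·P(H1) + P(D|H2)·P(H2) + P(D|H3)·P(H3) + P(D|H4)·P(H4)
      = 0.2298·0.103 + 0.0759·0.061 + 0.1576·0.143 + 0.1158·0.693
      = 0.0236694 + 0.0046299 + 0.0225368 + 0.0802494 = 0.1310855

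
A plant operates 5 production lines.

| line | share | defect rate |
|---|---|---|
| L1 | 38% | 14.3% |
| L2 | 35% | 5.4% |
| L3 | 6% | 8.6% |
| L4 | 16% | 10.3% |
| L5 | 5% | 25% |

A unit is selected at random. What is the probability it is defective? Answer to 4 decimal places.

P(D) ≈ 0.1074

Summing over the partition,
P(D) = P(D|L1)·P(L1) + P(D|L2)·P(L2) + P(D|L3)·P(L3) + P(D|L4)·P(L4) + P(D|L5)·P(L5)
      = 0.143·0.38 + 0.054·0.35 + 0.086·0.06 + 0.103·0.16 + 0.25·0.05
      = 0.05434 + 0.0189 + 0.00516 + 0.01648 + 0.0125 = 0.10738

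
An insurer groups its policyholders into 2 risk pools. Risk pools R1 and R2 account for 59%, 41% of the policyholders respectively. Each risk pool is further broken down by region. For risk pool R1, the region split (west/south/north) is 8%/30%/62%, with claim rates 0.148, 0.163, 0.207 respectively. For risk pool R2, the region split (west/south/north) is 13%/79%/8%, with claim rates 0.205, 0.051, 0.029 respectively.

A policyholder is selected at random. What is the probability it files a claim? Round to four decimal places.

0.1400

P(C|R1) = 0.08·0.148 + 0.3·0.163 + 0.62·0.207 = 0.01184 + 0.0489 + 0.12834 = 0.18908
P(C|R2) = 0.13·0.205 + 0.79·0.051 + 0.08·0.029 = 0.02665 + 0.04029 + 0.00232 = 0.06926
By total probability over the outer partition,
P(C) = 0.59·0.18908 + 0.41·0.06926
      = 0.1115572 + 0.0283966 = 0.1399538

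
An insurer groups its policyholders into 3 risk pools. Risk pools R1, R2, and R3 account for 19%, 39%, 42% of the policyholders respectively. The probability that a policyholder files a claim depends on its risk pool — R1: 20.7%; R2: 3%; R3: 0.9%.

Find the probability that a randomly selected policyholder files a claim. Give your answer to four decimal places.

P(C) ≈ 0.0548

P(C) = P(C|R1)·P(R1) + P(C|R2)·P(R2) + P(C|R3)·P(R3)
      = 0.207·0.19 + 0.03·0.39 + 0.009·0.42
      = 0.03933 + 0.0117 + 0.00378 = 0.05481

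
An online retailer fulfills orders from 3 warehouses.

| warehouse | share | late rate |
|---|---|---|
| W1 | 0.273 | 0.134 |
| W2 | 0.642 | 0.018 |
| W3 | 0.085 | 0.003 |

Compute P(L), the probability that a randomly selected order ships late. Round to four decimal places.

0.0484

Summing over the partition,
P(L) = P(L|W1)·P(W1) + P(L|W2)·P(W2) + P(L|W3)·P(W3)
      = 0.134·0.273 + 0.018·0.642 + 0.003·0.085
      = 0.036582 + 0.011556 + 0.000255 = 0.048393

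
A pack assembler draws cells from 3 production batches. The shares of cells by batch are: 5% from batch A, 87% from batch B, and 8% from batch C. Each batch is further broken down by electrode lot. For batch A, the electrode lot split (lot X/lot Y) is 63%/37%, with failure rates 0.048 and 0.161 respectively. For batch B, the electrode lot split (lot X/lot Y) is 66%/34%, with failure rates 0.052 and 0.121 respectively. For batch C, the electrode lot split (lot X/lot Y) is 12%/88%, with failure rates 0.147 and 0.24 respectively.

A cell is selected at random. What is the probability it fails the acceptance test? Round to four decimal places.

P(F) ≈ 0.0884

P(F|A) = 0.63·0.048 + 0.37·0.161 = 0.03024 + 0.05957 = 0.08981
P(F|B) = 0.66·0.052 + 0.34·0.121 = 0.03432 + 0.04114 = 0.07546
P(F|C) = 0.12·0.147 + 0.88·0.24 = 0.01764 + 0.2112 = 0.22884
By total probability over the outer partition,
P(F) = 0.05·0.08981 + 0.87·0.07546 + 0.08·0.22884
      = 0.0044905 + 0.0656502 + 0.0183072 = 0.0884479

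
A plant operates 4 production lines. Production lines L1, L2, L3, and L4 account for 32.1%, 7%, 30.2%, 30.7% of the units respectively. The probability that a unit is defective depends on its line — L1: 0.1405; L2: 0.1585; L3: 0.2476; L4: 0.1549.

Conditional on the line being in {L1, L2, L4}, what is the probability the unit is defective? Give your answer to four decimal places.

Let S = {L1, L2, L4}.
P(S) = 0.321 + 0.07 + 0.307 = 0.698.
P(D ∩ S) = 0.1405·0.321 + 0.1585·0.07 + 0.1549·0.307 = 0.0451005 + 0.011095 + 0.0475543 = 0.1037498.
P(D | S) = 0.1037498 / 0.698 = 0.148639…

0.1486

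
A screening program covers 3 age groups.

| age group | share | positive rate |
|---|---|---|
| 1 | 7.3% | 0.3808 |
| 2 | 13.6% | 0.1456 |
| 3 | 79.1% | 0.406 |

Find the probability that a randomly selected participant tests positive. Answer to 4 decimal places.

Summing over the partition,
P(T) = P(T|1)·P(1) + P(T|2)·P(2) + P(T|3)·P(3)
      = 0.3808·0.073 + 0.1456·0.136 + 0.406·0.791
      = 0.0277984 + 0.0198016 + 0.321146 = 0.368746

0.3687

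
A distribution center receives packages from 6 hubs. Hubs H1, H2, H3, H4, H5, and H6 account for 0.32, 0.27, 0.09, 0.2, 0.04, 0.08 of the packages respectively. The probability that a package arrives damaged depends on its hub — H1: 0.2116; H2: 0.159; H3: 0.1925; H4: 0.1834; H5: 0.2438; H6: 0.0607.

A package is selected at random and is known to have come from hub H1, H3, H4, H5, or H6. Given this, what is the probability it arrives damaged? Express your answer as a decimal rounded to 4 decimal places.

Let S = {H1, H3, H4, H5, H6}.
P(S) = 0.32 + 0.09 + 0.2 + 0.04 + 0.08 = 0.73.
P(D ∩ S) = 0.2116·0.32 + 0.1925·0.09 + 0.1834·0.2 + 0.2438·0.04 + 0.0607·0.08 = 0.067712 + 0.017325 + 0.03668 + 0.009752 + 0.004856 = 0.136325.
P(D | S) = 0.136325 / 0.73 = 0.186747…

0.1867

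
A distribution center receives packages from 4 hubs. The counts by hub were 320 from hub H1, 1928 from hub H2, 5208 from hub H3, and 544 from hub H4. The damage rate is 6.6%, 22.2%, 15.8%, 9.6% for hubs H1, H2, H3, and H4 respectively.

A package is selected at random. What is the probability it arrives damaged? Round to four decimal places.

Total: 320 + 1928 + 5208 + 544 = 8000.
P(H1) = 320/8000 = 0.04. P(H2) = 1928/8000 = 0.241. P(H3) = 5208/8000 = 0.651. P(H4) = 544/8000 = 0.068.
P(D) = P(D|H1)·P(H1) + P(D|H2)·P(H2) + P(D|H3)·P(H3) + P(D|H4)·P(H4)
      = 0.066·0.04 + 0.222·0.241 + 0.158·0.651 + 0.096·0.068
      = 0.00264 + 0.053502 + 0.102858 + 0.006528 = 0.165528

0.1655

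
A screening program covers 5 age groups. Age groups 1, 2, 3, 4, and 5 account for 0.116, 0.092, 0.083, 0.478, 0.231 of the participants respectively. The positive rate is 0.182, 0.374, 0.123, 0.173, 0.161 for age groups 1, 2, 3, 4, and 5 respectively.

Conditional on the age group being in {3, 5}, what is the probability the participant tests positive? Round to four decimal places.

Let S = {3, 5}.
P(S) = 0.083 + 0.231 = 0.314.
P(T ∩ S) = 0.123·0.083 + 0.161·0.231 = 0.010209 + 0.037191 = 0.0474.
P(T | S) = 0.0474 / 0.314 = 0.150955…

P(T|S) ≈ 0.1510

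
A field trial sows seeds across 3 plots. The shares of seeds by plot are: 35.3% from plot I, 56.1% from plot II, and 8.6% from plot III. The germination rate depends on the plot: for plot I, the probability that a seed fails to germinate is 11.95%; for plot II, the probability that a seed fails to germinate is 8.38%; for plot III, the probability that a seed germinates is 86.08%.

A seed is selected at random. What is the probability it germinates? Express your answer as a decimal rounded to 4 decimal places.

P(G) ≈ 0.8988

P(G|I) = 1 − 0.1195 = 0.8805.
P(G|II) = 1 − 0.0838 = 0.9162.
P(G) = P(G|I)·P(I) + P(G|II)·P(II) + P(G|III)·P(III)
      = 0.8805·0.353 + 0.9162·0.561 + 0.8608·0.086
      = 0.3108165 + 0.5139882 + 0.0740288 = 0.8988335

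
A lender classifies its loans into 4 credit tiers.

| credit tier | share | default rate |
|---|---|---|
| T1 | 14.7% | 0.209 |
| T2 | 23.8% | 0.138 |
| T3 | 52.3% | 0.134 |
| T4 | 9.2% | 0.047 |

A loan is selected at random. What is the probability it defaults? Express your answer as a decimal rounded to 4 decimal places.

0.1380

By the law of total probability,
P(D) = P(D|T1)·P(T1) + P(D|T2)·P(T2) + P(D|T3)·P(T3) + P(D|T4)·P(T4)
      = 0.209·0.147 + 0.138·0.238 + 0.134·0.523 + 0.047·0.092
      = 0.030723 + 0.032844 + 0.070082 + 0.004324 = 0.137973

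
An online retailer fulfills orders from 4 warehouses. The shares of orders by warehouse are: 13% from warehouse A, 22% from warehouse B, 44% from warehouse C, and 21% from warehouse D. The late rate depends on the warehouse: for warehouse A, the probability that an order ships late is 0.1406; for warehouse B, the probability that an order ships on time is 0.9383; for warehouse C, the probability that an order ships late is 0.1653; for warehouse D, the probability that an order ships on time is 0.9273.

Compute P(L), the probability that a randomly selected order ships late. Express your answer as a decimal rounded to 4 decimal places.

P(L|B) = 1 − 0.9383 = 0.0617.
P(L|D) = 1 − 0.9273 = 0.0727.
P(L) = P(L|A)·P(A) + P(L|B)·P(B) + P(L|C)·P(C) + P(L|D)·P(D)
      = 0.1406·0.13 + 0.0617·0.22 + 0.1653·0.44 + 0.0727·0.21
      = 0.018278 + 0.013574 + 0.072732 + 0.015267 = 0.119851

P(L) ≈ 0.1199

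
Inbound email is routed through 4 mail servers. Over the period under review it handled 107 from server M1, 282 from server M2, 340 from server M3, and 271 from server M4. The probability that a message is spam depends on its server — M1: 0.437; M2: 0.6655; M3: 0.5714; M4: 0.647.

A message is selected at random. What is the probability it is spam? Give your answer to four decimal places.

Total: 107 + 282 + 340 + 271 = 1000.
P(M1) = 107/1000 = 0.107. P(M2) = 282/1000 = 0.282. P(M3) = 340/1000 = 0.34. P(M4) = 271/1000 = 0.271.
P(S) = P(S|M1)·P(M1) + P(S|M2)·P(M2) + P(S|M3)·P(M3) + P(S|M4)·P(M4)
      = 0.437·0.107 + 0.6655·0.282 + 0.5714·0.34 + 0.647·0.271
      = 0.046759 + 0.187671 + 0.194276 + 0.175337 = 0.604043

0.6040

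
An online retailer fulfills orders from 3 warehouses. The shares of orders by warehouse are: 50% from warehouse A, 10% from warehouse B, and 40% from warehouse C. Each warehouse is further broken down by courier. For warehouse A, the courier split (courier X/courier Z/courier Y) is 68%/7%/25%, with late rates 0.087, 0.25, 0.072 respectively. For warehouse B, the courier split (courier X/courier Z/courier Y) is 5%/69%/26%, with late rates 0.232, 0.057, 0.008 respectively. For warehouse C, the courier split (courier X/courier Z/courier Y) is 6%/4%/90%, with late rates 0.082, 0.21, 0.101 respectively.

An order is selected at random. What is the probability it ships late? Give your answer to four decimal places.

P(L|A) = 0.68·0.087 + 0.07·0.25 + 0.25·0.072 = 0.05916 + 0.0175 + 0.018 = 0.09466
P(L|B) = 0.05·0.232 + 0.69·0.057 + 0.26·0.008 = 0.0116 + 0.03933 + 0.00208 = 0.05301
P(L|C) = 0.06·0.082 + 0.04·0.21 + 0.9·0.101 = 0.00492 + 0.0084 + 0.0909 = 0.10422
Then overall,
P(L) = 0.5·0.09466 + 0.1·0.05301 + 0.4·0.10422
      = 0.04733 + 0.005301 + 0.041688 = 0.094319

P(L) ≈ 0.0943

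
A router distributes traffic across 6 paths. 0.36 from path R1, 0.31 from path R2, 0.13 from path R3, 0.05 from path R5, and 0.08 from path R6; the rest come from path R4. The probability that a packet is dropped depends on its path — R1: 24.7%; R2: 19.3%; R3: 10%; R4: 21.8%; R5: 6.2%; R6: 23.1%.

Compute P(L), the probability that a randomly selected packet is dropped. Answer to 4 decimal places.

0.1986

P(R4) = 1 − (0.36 + 0.31 + 0.13 + 0.05 + 0.08) = 0.07.
P(L) = P(L|R1)·P(R1) + P(L|R2)·P(R2) + P(L|R3)·P(R3) + P(L|R4)·P(R4) + P(L|R5)·P(R5) + P(L|R6)·P(R6)
      = 0.247·0.36 + 0.193·0.31 + 0.1·0.13 + 0.218·0.07 + 0.062·0.05 + 0.231·0.08
      = 0.08892 + 0.05983 + 0.013 + 0.01526 + 0.0031 + 0.01848 = 0.19859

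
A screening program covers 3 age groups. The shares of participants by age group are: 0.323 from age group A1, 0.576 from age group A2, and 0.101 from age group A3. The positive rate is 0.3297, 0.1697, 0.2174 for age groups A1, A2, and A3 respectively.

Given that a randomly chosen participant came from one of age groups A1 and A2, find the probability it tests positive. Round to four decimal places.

P(T|S) ≈ 0.2272

Let S = {A1, A2}.
P(S) = 0.323 + 0.576 = 0.899.
P(T ∩ S) = 0.3297·0.323 + 0.1697·0.576 = 0.1064931 + 0.0977472 = 0.2042403.
P(T | S) = 0.2042403 / 0.899 = 0.227186…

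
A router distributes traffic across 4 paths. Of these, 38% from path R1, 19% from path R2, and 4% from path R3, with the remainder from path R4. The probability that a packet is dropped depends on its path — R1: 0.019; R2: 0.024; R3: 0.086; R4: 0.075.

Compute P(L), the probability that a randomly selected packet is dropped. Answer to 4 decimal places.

P(R4) = 1 − (0.38 + 0.19 + 0.04) = 0.39.
P(L) = P(L|R1)·P(R1) + P(L|R2)·P(R2) + P(L|R3)·P(R3) + P(L|R4)·P(R4)
      = 0.019·0.38 + 0.024·0.19 + 0.086·0.04 + 0.075·0.39
      = 0.00722 + 0.00456 + 0.00344 + 0.02925 = 0.04447

P(L) ≈ 0.0445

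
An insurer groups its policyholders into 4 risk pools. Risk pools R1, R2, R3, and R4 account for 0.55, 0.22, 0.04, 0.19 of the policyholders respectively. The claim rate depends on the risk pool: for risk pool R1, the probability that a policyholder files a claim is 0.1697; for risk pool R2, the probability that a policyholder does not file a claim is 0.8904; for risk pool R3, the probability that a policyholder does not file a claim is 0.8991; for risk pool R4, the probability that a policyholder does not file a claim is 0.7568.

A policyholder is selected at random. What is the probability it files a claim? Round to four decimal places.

P(C|R2) = 1 − 0.8904 = 0.1096.
P(C|R3) = 1 − 0.8991 = 0.1009.
P(C|R4) = 1 − 0.7568 = 0.2432.
Summing over the partition,
P(C) = P(C|R1)·P(R1) + P(C|R2)·P(R2) + P(C|R3)·P(R3) + P(C|R4)·P(R4)
      = 0.1697·0.55 + 0.1096·0.22 + 0.1009·0.04 + 0.2432·0.19
      = 0.093335 + 0.024112 + 0.004036 + 0.046208 = 0.167691

0.1677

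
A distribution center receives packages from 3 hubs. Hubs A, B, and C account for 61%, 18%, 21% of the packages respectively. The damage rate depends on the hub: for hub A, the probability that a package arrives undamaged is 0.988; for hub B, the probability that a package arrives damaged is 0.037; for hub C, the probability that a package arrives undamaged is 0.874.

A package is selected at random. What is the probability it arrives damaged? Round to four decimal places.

P(D|A) = 1 − 0.988 = 0.012.
P(D|C) = 1 − 0.874 = 0.126.
P(D) = P(D|A)·P(A) + P(D|B)·P(B) + P(D|C)·P(C)
      = 0.012·0.61 + 0.037·0.18 + 0.126·0.21
      = 0.00732 + 0.00666 + 0.02646 = 0.04044

0.0404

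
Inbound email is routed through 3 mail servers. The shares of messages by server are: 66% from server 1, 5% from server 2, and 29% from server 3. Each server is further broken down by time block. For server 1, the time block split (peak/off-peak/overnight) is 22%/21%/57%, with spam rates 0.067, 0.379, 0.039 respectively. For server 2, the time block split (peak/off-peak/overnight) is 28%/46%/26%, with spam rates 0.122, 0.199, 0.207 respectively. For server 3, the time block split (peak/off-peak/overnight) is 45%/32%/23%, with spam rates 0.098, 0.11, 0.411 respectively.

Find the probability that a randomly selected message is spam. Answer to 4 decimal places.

P(S) ≈ 0.1363

P(S|1) = 0.22·0.067 + 0.21·0.379 + 0.57·0.039 = 0.01474 + 0.07959 + 0.02223 = 0.11656
P(S|2) = 0.28·0.122 + 0.46·0.199 + 0.26·0.207 = 0.03416 + 0.09154 + 0.05382 = 0.17952
P(S|3) = 0.45·0.098 + 0.32·0.11 + 0.23·0.411 = 0.0441 + 0.0352 + 0.09453 = 0.17383
Then overall,
P(S) = 0.66·0.11656 + 0.05·0.17952 + 0.29·0.17383
      = 0.0769296 + 0.008976 + 0.0504107 = 0.1363163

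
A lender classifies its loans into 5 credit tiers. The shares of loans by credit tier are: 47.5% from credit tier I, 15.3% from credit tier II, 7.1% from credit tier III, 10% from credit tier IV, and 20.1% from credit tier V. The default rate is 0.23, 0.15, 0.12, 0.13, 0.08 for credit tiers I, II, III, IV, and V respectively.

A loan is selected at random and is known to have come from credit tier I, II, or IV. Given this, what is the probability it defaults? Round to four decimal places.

Let S = {I, II, IV}.
P(S) = 0.475 + 0.153 + 0.1 = 0.728.
P(D ∩ S) = 0.23·0.475 + 0.15·0.153 + 0.13·0.1 = 0.10925 + 0.02295 + 0.013 = 0.1452.
P(D | S) = 0.1452 / 0.728 = 0.199451…

P(D|S) ≈ 0.1995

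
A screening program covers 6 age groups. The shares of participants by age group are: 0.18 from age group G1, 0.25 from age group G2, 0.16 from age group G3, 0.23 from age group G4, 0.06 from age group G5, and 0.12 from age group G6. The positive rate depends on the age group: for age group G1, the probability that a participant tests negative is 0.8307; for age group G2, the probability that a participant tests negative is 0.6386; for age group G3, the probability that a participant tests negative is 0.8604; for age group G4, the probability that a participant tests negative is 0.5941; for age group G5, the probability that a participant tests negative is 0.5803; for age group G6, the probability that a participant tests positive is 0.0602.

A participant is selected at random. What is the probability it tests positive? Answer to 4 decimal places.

P(T) ≈ 0.2689

P(T|G1) = 1 − 0.8307 = 0.1693.
P(T|G2) = 1 − 0.6386 = 0.3614.
P(T|G3) = 1 − 0.8604 = 0.1396.
P(T|G4) = 1 − 0.5941 = 0.4059.
P(T|G5) = 1 − 0.5803 = 0.4197.
P(T) = P(T|G1)·P(G1) + P(T|G2)·P(G2) + P(T|G3)·P(G3) + P(T|G4)·P(G4) + P(T|G5)·P(G5) + P(T|G6)·P(G6)
      = 0.1693·0.18 + 0.3614·0.25 + 0.1396·0.16 + 0.4059·0.23 + 0.4197·0.06 + 0.0602·0.12
      = 0.030474 + 0.09035 + 0.022336 + 0.093357 + 0.025182 + 0.007224 = 0.268923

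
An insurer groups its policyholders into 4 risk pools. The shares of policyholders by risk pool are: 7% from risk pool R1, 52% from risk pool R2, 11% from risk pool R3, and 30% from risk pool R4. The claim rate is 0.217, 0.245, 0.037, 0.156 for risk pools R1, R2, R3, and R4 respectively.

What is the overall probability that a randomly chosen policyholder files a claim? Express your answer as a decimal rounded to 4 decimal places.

P(C) = P(C|R1)·P(R1) + P(C|R2)·P(R2) + P(C|R3)·P(R3) + P(C|R4)·P(R4)
      = 0.217·0.07 + 0.245·0.52 + 0.037·0.11 + 0.156·0.3
      = 0.01519 + 0.1274 + 0.00407 + 0.0468 = 0.19346

0.1935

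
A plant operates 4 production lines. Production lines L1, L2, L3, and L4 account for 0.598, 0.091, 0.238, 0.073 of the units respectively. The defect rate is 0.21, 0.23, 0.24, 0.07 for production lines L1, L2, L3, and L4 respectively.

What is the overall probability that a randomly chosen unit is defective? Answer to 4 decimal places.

Using total probability over the partition,
P(D) = P(D|L1)·P(L1) + P(D|L2)·P(L2) + P(D|L3)·P(L3) + P(D|L4)·P(L4)
      = 0.21·0.598 + 0.23·0.091 + 0.24·0.238 + 0.07·0.073
      = 0.12558 + 0.02093 + 0.05712 + 0.00511 = 0.20874

P(D) ≈ 0.2087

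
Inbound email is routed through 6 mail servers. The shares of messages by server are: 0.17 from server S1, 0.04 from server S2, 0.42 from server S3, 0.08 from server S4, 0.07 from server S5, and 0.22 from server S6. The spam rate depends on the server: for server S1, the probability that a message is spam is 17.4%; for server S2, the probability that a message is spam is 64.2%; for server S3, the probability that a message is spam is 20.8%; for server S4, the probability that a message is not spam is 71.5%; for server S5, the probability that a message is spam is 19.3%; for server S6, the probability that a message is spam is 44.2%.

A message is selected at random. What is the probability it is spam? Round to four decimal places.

0.2762

P(S|S4) = 1 − 0.715 = 0.285.
P(S) = P(S|S1)·P(S1) + P(S|S2)·P(S2) + P(S|S3)·P(S3) + P(S|S4)·P(S4) + P(S|S5)·P(S5) + P(S|S6)·P(S6)
      = 0.174·0.17 + 0.642·0.04 + 0.208·0.42 + 0.285·0.08 + 0.193·0.07 + 0.442·0.22
      = 0.02958 + 0.02568 + 0.08736 + 0.0228 + 0.01351 + 0.09724 = 0.27617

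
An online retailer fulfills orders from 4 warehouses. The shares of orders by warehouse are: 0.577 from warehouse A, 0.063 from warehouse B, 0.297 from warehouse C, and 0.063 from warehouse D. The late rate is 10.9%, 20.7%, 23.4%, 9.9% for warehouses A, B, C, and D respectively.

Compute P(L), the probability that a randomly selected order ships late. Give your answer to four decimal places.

P(L) ≈ 0.1517

P(L) = P(L|A)·P(A) + P(L|B)·P(B) + P(L|C)·P(C) + P(L|D)·P(D)
      = 0.109·0.577 + 0.207·0.063 + 0.234·0.297 + 0.099·0.063
      = 0.062893 + 0.013041 + 0.069498 + 0.006237 = 0.151669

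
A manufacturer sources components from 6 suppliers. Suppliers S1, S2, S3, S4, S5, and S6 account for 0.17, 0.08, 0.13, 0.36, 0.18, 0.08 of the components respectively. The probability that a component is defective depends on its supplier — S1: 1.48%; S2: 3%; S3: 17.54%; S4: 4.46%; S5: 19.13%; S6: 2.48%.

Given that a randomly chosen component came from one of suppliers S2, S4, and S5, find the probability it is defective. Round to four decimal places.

0.0853

Let S = {S2, S4, S5}.
P(S) = 0.08 + 0.36 + 0.18 = 0.62.
P(D ∩ S) = 0.03·0.08 + 0.0446·0.36 + 0.1913·0.18 = 0.0024 + 0.016056 + 0.034434 = 0.05289.
P(D | S) = 0.05289 / 0.62 = 0.085306…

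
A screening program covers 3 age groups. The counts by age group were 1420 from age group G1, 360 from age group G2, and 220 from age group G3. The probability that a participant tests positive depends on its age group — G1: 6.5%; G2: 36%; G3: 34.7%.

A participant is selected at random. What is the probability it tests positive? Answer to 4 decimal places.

P(T) ≈ 0.1491

Total: 1420 + 360 + 220 = 2000.
P(G1) = 1420/2000 = 0.71. P(G2) = 360/2000 = 0.18. P(G3) = 220/2000 = 0.11.
P(T) = P(T|G1)·P(G1) + P(T|G2)·P(G2) + P(T|G3)·P(G3)
      = 0.065·0.71 + 0.36·0.18 + 0.347·0.11
      = 0.04615 + 0.0648 + 0.03817 = 0.14912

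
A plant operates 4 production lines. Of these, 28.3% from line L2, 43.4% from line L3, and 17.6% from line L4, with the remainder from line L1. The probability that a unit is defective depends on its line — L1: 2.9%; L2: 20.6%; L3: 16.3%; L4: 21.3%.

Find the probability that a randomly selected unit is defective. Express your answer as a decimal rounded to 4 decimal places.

P(L1) = 1 − (0.283 + 0.434 + 0.176) = 0.107.
Using total probability over the partition,
P(D) = P(D|L1)·P(L1) + P(D|L2)·P(L2) + P(D|L3)·P(L3) + P(D|L4)·P(L4)
      = 0.029·0.107 + 0.206·0.283 + 0.163·0.434 + 0.213·0.176
      = 0.003103 + 0.058298 + 0.070742 + 0.037488 = 0.169631

P(D) ≈ 0.1696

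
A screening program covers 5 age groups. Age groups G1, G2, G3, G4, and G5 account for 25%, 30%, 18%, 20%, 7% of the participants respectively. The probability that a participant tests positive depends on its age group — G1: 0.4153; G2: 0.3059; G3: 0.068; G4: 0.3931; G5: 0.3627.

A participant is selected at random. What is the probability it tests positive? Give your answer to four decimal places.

Summing over the partition,
P(T) = P(T|G1)·P(G1) + P(T|G2)·P(G2) + P(T|G3)·P(G3) + P(T|G4)·P(G4) + P(T|G5)·P(G5)
      = 0.4153·0.25 + 0.3059·0.3 + 0.068·0.18 + 0.3931·0.2 + 0.3627·0.07
      = 0.103825 + 0.09177 + 0.01224 + 0.07862 + 0.025389 = 0.311844

P(T) ≈ 0.3118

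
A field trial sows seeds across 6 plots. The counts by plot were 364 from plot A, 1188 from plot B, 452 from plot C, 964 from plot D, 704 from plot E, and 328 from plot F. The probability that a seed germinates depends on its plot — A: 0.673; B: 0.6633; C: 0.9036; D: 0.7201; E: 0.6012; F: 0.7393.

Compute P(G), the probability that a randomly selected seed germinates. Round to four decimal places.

P(G) ≈ 0.7003

Total: 364 + 1188 + 452 + 964 + 704 + 328 = 4000.
P(A) = 364/4000 = 0.091. P(B) = 1188/4000 = 0.297. P(C) = 452/4000 = 0.113. P(D) = 964/4000 = 0.241. P(E) = 704/4000 = 0.176. P(F) = 328/4000 = 0.082.
Summing over the partition,
P(G) = P(G|A)·P(A) + P(G|B)·P(B) + P(G|C)·P(C) + P(G|D)·P(D) + P(G|E)·P(E) + P(G|F)·P(F)
      = 0.673·0.091 + 0.6633·0.297 + 0.9036·0.113 + 0.7201·0.241 + 0.6012·0.176 + 0.7393·0.082
      = 0.061243 + 0.1970001 + 0.1021068 + 0.1735441 + 0.1058112 + 0.0606226 = 0.7003278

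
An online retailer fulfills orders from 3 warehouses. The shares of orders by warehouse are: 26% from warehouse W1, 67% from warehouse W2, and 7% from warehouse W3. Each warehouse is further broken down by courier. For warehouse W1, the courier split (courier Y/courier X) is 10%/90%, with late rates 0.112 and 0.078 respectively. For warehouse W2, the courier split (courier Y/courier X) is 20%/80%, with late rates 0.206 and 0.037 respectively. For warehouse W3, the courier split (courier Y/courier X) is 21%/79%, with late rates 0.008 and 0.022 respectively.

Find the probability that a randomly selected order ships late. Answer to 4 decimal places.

P(L|W1) = 0.1·0.112 + 0.9·0.078 = 0.0112 + 0.0702 = 0.0814
P(L|W2) = 0.2·0.206 + 0.8·0.037 = 0.0412 + 0.0296 = 0.0708
P(L|W3) = 0.21·0.008 + 0.79·0.022 = 0.00168 + 0.01738 = 0.01906
Then overall,
P(L) = 0.26·0.0814 + 0.67·0.0708 + 0.07·0.01906
      = 0.021164 + 0.047436 + 0.0013342 = 0.0699342

P(L) ≈ 0.0699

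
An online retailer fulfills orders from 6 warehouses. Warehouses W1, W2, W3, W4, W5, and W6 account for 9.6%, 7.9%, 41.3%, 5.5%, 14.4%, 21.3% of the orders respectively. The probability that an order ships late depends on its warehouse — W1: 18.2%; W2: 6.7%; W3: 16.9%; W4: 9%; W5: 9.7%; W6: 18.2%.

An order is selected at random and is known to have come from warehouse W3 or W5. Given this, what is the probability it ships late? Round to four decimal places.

0.1504

Let S = {W3, W5}.
P(S) = 0.413 + 0.144 = 0.557.
P(L ∩ S) = 0.169·0.413 + 0.097·0.144 = 0.069797 + 0.013968 = 0.083765.
P(L | S) = 0.083765 / 0.557 = 0.150386…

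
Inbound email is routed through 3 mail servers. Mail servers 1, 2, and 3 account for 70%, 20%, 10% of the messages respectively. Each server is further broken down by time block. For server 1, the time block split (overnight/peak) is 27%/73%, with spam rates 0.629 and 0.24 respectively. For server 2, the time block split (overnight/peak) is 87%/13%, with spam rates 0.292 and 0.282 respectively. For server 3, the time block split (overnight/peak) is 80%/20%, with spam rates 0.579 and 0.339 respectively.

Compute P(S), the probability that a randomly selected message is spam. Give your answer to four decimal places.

P(S|1) = 0.27·0.629 + 0.73·0.24 = 0.16983 + 0.1752 = 0.34503
P(S|2) = 0.87·0.292 + 0.13·0.282 = 0.25404 + 0.03666 = 0.2907
P(S|3) = 0.8·0.579 + 0.2·0.339 = 0.4632 + 0.0678 = 0.531
Then overall,
P(S) = 0.7·0.34503 + 0.2·0.2907 + 0.1·0.531
      = 0.241521 + 0.05814 + 0.0531 = 0.352761

P(S) ≈ 0.3528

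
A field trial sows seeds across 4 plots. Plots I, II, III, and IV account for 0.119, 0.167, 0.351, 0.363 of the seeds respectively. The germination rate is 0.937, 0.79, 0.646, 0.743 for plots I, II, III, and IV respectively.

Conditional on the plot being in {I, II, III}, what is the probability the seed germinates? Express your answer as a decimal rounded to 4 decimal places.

P(G|S) ≈ 0.7381

Let S = {I, II, III}.
P(S) = 0.119 + 0.167 + 0.351 = 0.637.
P(G ∩ S) = 0.937·0.119 + 0.79·0.167 + 0.646·0.351 = 0.111503 + 0.13193 + 0.226746 = 0.470179.
P(G | S) = 0.470179 / 0.637 = 0.738115…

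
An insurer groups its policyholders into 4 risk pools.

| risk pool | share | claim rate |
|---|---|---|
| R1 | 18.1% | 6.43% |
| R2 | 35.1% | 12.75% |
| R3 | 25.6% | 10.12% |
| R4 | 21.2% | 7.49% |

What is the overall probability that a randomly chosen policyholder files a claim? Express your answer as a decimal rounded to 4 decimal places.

P(C) ≈ 0.0982

By the law of total probability,
P(C) = P(C|R1)·P(R1) + P(C|R2)·P(R2) + P(C|R3)·P(R3) + P(C|R4)·P(R4)
      = 0.0643·0.181 + 0.1275·0.351 + 0.1012·0.256 + 0.0749·0.212
      = 0.0116383 + 0.0447525 + 0.0259072 + 0.0158788 = 0.0981768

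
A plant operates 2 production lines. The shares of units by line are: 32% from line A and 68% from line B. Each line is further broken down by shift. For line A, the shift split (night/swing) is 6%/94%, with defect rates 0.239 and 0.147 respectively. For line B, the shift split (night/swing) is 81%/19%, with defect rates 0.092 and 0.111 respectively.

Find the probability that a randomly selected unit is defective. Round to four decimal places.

P(D|A) = 0.06·0.239 + 0.94·0.147 = 0.01434 + 0.13818 = 0.15252
P(D|B) = 0.81·0.092 + 0.19·0.111 = 0.07452 + 0.02109 = 0.09561
Then overall,
P(D) = 0.32·0.15252 + 0.68·0.09561
      = 0.0488064 + 0.0650148 = 0.1138212

0.1138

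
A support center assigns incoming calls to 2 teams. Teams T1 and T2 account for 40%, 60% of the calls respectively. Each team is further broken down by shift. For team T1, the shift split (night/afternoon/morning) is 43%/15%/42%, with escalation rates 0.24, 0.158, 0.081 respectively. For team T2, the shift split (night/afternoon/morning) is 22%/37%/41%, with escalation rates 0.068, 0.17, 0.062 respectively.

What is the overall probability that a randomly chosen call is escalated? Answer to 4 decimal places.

0.1263

P(E|T1) = 0.43·0.24 + 0.15·0.158 + 0.42·0.081 = 0.1032 + 0.0237 + 0.03402 = 0.16092
P(E|T2) = 0.22·0.068 + 0.37·0.17 + 0.41·0.062 = 0.01496 + 0.0629 + 0.02542 = 0.10328
Then overall,
P(E) = 0.4·0.16092 + 0.6·0.10328
      = 0.064368 + 0.061968 = 0.126336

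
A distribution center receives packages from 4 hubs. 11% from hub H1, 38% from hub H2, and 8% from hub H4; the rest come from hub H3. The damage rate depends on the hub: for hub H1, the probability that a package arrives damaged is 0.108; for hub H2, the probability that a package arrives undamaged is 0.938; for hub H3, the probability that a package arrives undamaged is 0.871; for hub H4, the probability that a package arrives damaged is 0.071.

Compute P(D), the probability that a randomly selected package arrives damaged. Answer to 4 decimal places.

P(D) ≈ 0.0966

P(H3) = 1 − (0.11 + 0.38 + 0.08) = 0.43.
P(D|H2) = 1 − 0.938 = 0.062.
P(D|H3) = 1 − 0.871 = 0.129.
By the law of total probability,
P(D) = P(D|H1)·P(H1) + P(D|H2)·P(H2) + P(D|H3)·P(H3) + P(D|H4)·P(H4)
      = 0.108·0.11 + 0.062·0.38 + 0.129·0.43 + 0.071·0.08
      = 0.01188 + 0.02356 + 0.05547 + 0.00568 = 0.09659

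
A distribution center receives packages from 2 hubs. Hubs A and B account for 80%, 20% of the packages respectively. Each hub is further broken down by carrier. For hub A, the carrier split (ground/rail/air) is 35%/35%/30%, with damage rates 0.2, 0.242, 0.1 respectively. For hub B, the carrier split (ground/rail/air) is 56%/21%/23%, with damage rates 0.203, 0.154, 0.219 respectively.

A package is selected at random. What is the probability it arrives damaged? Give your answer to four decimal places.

P(D|A) = 0.35·0.2 + 0.35·0.242 + 0.3·0.1 = 0.07 + 0.0847 + 0.03 = 0.1847
P(D|B) = 0.56·0.203 + 0.21·0.154 + 0.23·0.219 = 0.11368 + 0.03234 + 0.05037 = 0.19639
Then overall,
P(D) = 0.8·0.1847 + 0.2·0.19639
      = 0.14776 + 0.039278 = 0.187038

P(D) ≈ 0.1870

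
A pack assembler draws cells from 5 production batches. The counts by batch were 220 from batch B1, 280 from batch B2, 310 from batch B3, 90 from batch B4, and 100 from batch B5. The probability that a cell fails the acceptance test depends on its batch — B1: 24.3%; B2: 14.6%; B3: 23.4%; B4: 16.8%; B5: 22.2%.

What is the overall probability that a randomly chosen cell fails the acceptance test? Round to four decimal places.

P(F) ≈ 0.2042

Total: 220 + 280 + 310 + 90 + 100 = 1000.
P(B1) = 220/1000 = 0.22. P(B2) = 280/1000 = 0.28. P(B3) = 310/1000 = 0.31. P(B4) = 90/1000 = 0.09. P(B5) = 100/1000 = 0.1.
Summing over the partition,
P(F) = P(F|B1)·P(B1) + P(F|B2)·P(B2) + P(F|B3)·P(B3) + P(F|B4)·P(B4) + P(F|B5)·P(B5)
      = 0.243·0.22 + 0.146·0.28 + 0.234·0.31 + 0.168·0.09 + 0.222·0.1
      = 0.05346 + 0.04088 + 0.07254 + 0.01512 + 0.0222 = 0.2042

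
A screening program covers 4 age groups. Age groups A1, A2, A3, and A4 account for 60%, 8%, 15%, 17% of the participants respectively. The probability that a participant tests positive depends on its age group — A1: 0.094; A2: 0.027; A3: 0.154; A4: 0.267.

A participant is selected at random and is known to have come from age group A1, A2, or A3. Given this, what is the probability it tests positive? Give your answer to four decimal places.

P(T|S) ≈ 0.0984

Let S = {A1, A2, A3}.
P(S) = 0.6 + 0.08 + 0.15 = 0.83.
P(T ∩ S) = 0.094·0.6 + 0.027·0.08 + 0.154·0.15 = 0.0564 + 0.00216 + 0.0231 = 0.08166.
P(T | S) = 0.08166 / 0.83 = 0.098386…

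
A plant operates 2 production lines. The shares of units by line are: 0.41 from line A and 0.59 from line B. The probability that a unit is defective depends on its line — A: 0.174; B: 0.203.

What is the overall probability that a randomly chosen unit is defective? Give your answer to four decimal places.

0.1911

By the law of total probability,
P(D) = P(D|A)·P(A) + P(D|B)·P(B)
      = 0.174·0.41 + 0.203·0.59
      = 0.07134 + 0.11977 = 0.19111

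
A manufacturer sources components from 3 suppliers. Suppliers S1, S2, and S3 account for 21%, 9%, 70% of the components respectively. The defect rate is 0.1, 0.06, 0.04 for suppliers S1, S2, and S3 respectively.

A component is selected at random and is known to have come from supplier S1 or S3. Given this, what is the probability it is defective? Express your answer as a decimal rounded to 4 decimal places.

Let S = {S1, S3}.
P(S) = 0.21 + 0.7 = 0.91.
P(D ∩ S) = 0.1·0.21 + 0.04·0.7 = 0.021 + 0.028 = 0.049.
P(D | S) = 0.049 / 0.91 = 0.053846…

P(D|S) ≈ 0.0538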